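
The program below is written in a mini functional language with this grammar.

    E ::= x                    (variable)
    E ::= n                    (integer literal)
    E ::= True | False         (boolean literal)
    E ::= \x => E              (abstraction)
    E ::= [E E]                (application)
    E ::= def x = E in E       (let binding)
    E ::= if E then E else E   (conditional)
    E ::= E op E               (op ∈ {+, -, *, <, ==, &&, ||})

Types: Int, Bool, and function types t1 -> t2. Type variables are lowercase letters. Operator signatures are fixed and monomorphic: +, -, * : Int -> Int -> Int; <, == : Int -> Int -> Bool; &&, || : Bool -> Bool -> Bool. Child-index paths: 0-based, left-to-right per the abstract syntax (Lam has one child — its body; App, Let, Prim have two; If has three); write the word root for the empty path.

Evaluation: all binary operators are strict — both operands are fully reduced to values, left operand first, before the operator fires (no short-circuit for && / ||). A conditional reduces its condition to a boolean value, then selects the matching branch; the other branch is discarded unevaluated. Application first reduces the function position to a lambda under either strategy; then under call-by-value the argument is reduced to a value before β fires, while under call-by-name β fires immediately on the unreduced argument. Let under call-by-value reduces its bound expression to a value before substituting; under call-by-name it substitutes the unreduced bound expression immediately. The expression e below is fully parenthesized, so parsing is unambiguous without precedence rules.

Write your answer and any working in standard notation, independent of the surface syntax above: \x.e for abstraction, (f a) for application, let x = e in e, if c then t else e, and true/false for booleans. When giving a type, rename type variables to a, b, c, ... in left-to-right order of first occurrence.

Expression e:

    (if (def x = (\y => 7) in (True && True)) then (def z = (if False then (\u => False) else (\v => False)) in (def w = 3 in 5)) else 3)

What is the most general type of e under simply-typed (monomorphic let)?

Working:
\y._ : a -> Int
let x : a -> Int
  unify Bool ~ Bool
  unify Bool ~ Bool
  unify Bool ~ Bool
  unify Bool ~ Bool
\u._ : b -> Bool
\v._ : c -> Bool
  unify b -> Bool ~ c -> Bool
  unify b ~ c
  unify Bool ~ Bool
let z : c -> Bool
let w : Int
  unify Int ~ Int

Answer: Int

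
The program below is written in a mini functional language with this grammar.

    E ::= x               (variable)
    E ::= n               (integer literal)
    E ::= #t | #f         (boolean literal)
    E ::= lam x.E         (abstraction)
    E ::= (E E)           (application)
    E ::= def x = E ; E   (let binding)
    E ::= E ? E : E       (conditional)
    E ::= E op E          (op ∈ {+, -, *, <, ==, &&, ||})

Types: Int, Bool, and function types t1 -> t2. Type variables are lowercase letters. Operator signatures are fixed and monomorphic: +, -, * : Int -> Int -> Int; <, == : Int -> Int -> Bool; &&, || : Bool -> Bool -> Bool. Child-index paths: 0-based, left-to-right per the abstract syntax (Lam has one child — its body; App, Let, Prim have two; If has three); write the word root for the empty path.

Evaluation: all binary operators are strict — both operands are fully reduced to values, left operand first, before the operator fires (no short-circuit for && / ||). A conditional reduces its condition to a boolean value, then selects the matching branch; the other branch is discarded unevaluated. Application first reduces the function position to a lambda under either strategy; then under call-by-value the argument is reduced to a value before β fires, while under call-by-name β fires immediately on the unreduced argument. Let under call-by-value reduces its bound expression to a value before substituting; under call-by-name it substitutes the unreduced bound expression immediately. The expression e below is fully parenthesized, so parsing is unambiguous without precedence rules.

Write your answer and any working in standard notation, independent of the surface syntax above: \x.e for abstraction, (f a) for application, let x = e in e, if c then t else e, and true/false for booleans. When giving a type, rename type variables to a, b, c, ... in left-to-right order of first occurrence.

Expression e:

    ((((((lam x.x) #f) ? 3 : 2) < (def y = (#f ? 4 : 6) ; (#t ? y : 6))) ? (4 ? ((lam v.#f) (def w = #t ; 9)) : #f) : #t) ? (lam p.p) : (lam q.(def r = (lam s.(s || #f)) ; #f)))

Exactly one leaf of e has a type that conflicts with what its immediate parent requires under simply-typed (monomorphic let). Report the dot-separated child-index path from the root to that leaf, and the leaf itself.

Answer: 0.1.0 : 4

Working:
x : a
\x._ : a -> a
  unify a -> a ~ Bool -> b
  unify a ~ Bool
  unify Bool ~ b
_ _ : Bool
  unify Bool ~ Bool
  unify Int ~ Int
  unify Int ~ Int
  unify Bool ~ Bool
  unify Int ~ Int
let y : Int
  unify Bool ~ Bool
y : Int
  unify Int ~ Int
  unify Int ~ Int
  unify Bool ~ Bool
  unify Int ~ Bool
  FAIL: mismatch Int ~ Bool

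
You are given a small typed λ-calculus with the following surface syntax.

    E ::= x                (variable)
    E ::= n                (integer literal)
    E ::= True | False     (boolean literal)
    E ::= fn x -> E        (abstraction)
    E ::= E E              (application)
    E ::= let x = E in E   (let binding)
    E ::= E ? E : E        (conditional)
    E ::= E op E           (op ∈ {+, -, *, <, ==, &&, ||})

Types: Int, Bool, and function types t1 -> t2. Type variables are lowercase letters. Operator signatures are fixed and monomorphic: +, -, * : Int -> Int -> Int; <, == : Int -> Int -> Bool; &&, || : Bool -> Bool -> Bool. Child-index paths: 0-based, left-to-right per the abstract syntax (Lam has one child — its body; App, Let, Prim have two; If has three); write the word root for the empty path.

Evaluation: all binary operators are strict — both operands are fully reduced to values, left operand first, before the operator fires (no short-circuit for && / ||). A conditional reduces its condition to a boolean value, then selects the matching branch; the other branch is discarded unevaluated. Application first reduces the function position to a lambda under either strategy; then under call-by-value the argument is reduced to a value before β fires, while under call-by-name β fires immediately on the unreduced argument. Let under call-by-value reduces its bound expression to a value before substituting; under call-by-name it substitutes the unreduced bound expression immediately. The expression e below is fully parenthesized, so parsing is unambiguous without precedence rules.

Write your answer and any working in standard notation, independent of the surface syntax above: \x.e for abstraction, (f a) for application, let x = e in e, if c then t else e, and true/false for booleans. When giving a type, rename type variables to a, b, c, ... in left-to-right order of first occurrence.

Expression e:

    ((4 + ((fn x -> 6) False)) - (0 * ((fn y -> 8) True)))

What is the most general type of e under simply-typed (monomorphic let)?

Trace:
  unify Int ~ Int
\x._ : a -> Int
  unify a -> Int ~ Bool -> b
  unify a ~ Bool
  unify Int ~ b
_ _ : Int
  unify Int ~ Int
  unify Int ~ Int
  unify Int ~ Int
\y._ : c -> Int
  unify c -> Int ~ Bool -> d
  unify c ~ Bool
  unify Int ~ d
_ _ : Int
  unify Int ~ Int
  unify Int ~ Int

Answer: Int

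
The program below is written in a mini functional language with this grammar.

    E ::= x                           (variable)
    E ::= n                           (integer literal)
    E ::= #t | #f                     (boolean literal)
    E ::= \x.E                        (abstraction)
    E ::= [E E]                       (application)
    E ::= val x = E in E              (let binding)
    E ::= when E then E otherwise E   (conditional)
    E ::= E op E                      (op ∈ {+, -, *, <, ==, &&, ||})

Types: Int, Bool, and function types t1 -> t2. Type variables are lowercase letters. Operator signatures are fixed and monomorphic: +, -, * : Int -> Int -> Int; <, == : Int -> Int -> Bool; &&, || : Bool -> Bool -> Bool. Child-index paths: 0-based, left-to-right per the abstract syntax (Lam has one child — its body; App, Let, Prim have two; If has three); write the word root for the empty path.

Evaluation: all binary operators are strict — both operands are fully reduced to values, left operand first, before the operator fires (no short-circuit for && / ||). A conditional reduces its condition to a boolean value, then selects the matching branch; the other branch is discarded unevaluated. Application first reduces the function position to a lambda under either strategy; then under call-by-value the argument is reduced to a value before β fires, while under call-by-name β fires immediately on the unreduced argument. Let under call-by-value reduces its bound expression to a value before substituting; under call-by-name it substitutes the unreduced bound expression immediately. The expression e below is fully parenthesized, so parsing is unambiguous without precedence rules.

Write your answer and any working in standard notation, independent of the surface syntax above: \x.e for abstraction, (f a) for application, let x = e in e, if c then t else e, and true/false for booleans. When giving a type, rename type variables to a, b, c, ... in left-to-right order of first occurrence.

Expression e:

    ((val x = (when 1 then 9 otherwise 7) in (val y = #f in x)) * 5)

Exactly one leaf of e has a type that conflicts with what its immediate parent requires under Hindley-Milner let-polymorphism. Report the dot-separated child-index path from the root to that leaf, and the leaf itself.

Working:
  unify Int ~ Bool
  FAIL: mismatch Int ~ Bool

Answer: 0.0.0 : 1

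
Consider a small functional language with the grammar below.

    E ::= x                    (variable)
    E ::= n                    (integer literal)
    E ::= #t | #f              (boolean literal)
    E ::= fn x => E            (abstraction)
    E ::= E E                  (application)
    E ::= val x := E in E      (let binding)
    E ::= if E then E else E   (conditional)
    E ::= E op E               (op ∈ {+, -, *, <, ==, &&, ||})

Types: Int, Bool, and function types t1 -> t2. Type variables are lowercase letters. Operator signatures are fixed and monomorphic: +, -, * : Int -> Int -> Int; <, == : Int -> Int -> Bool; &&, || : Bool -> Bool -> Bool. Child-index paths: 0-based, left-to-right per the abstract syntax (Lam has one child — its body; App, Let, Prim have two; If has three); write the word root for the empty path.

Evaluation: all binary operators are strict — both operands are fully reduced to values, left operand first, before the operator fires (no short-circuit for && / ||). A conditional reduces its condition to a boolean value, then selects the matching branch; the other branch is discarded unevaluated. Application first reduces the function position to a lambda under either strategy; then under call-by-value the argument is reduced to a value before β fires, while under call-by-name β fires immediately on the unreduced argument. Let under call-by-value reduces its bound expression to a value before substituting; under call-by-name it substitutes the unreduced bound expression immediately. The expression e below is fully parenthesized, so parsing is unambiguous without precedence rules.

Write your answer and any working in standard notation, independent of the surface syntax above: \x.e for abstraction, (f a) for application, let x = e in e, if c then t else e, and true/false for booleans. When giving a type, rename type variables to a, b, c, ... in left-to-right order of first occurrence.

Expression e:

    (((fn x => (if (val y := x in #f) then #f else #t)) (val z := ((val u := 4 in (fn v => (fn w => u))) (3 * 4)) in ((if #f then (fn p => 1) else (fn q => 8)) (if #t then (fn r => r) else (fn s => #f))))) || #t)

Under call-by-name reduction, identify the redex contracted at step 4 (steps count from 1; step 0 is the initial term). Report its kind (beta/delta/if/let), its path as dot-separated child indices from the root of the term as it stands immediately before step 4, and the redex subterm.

Answer: delta at root : (true || true)

Working:
step 0: (((\x.(if (let y = x in false) then false else true)) (let z = ((let u = 4 in (\v.(\w.u))) (3 * 4)) in ((if false then (\p.1) else (\q.8)) (if true then (\r.r) else (\s.false))))) || true)
step 1: [beta@0] ((if (let y = (let z = ((let u = 4 in (\v.(\w.u))) (3 * 4)) in ((if false then (\p.1) else (\q.8)) (if true then (\r.r) else (\s.false)))) in false) then false else true) || true)
step 2: [let@0.0] ((if false then false else true) || true)
step 3: [if@0] (true || true)
step 4: [delta@root] true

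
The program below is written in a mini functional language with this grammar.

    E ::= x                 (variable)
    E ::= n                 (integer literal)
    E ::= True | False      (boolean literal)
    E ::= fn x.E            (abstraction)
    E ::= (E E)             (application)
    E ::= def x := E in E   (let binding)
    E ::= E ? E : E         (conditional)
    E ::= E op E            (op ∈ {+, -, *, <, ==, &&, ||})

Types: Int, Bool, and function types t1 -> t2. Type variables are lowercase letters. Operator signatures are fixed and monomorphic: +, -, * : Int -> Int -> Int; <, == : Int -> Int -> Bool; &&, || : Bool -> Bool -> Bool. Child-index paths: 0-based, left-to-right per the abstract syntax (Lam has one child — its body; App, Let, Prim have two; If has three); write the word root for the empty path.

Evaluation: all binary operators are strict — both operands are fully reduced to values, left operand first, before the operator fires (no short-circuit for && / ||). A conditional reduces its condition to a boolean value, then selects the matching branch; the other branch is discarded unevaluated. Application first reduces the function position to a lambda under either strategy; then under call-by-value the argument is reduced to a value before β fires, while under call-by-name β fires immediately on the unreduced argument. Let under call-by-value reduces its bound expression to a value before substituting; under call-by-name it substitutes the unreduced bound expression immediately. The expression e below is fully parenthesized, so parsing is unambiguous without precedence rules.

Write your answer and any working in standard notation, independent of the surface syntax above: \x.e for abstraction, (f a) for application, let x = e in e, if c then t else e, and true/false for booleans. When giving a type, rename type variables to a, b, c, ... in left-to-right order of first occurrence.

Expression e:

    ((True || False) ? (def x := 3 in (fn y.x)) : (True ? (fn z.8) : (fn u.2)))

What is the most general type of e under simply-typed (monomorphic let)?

Answer: a -> Int

Working:
  unify Bool ~ Bool
  unify Bool ~ Bool
  unify Bool ~ Bool
let x : Int
x : Int
\y._ : a -> Int
  unify Bool ~ Bool
\z._ : b -> Int
\u._ : c -> Int
  unify b -> Int ~ c -> Int
  unify b ~ c
  unify Int ~ Int
  unify a -> Int ~ c -> Int
  unify a ~ c
  unify Int ~ Int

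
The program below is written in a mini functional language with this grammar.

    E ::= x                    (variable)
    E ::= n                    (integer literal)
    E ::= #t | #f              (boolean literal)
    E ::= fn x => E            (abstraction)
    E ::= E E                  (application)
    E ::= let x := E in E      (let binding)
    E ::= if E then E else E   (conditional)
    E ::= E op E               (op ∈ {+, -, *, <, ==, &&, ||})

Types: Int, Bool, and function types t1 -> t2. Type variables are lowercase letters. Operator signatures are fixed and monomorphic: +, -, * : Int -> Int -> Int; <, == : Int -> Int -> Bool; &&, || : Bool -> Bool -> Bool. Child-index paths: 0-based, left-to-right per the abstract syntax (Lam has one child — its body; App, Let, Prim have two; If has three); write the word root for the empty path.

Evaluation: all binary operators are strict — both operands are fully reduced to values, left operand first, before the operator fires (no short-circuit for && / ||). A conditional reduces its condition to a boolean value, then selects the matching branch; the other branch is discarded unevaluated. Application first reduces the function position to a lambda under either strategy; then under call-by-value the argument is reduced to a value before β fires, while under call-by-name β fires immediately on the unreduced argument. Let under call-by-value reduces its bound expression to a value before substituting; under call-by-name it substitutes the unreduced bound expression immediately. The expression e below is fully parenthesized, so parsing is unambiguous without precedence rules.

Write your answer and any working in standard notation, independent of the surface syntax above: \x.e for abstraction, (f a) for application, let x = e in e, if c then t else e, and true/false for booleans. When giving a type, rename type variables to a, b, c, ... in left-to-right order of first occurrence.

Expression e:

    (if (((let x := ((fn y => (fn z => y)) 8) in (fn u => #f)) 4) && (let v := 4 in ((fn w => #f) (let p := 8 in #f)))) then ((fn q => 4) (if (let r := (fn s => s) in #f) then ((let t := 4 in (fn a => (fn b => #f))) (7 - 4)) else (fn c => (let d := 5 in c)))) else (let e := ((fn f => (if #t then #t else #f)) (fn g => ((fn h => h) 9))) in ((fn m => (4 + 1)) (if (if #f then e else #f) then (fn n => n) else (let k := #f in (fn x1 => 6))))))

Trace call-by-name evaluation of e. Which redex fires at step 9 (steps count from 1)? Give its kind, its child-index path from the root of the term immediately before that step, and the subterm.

Derivation:
step 0: (if (((let x = ((\y.(\z.y)) 8) in (\u.false)) 4) && (let v = 4 in ((\w.false) (let p = 8 in false)))) then ((\q.4) (if (let r = (\s.s) in false) then ((let t = 4 in (\a.(\b.false))) (7 - 4)) else (\c.(let d = 5 in c)))) else (let e = ((\f.(if true then true else false)) (\g.((\h.h) 9))) in ((\m.(4 + 1)) (if (if false then e else false) then (\n.n) else (let k = false in (\x1.6))))))
step 1: [let@0.0.0] (if (((\u.false) 4) && (let v = 4 in ((\w.false) (let p = 8 in false)))) then ((\q.4) (if (let r = (\s.s) in false) then ((let t = 4 in (\a.(\b.false))) (7 - 4)) else (\c.(let d = 5 in c)))) else (let e = ((\f.(if true then true else false)) (\g.((\h.h) 9))) in ((\m.(4 + 1)) (if (if false then e else false) then (\n.n) else (let k = false in (\x1.6))))))
step 2: [beta@0.0] (if (false && (let v = 4 in ((\w.false) (let p = 8 in false)))) then ((\q.4) (if (let r = (\s.s) in false) then ((let t = 4 in (\a.(\b.false))) (7 - 4)) else (\c.(let d = 5 in c)))) else (let e = ((\f.(if true then true else false)) (\g.((\h.h) 9))) in ((\m.(4 + 1)) (if (if false then e else false) then (\n.n) else (let k = false in (\x1.6))))))
step 3: [let@0.1] (if (false && ((\w.false) (let p = 8 in false))) then ((\q.4) (if (let r = (\s.s) in false) then ((let t = 4 in (\a.(\b.false))) (7 - 4)) else (\c.(let d = 5 in c)))) else (let e = ((\f.(if true then true else false)) (\g.((\h.h) 9))) in ((\m.(4 + 1)) (if (if false then e else false) then (\n.n) else (let k = false in (\x1.6))))))
step 4: [beta@0.1] (if (false && false) then ((\q.4) (if (let r = (\s.s) in false) then ((let t = 4 in (\a.(\b.false))) (7 - 4)) else (\c.(let d = 5 in c)))) else (let e = ((\f.(if true then true else false)) (\g.((\h.h) 9))) in ((\m.(4 + 1)) (if (if false then e else false) then (\n.n) else (let k = false in (\x1.6))))))
step 5: [delta@0] (if false then ((\q.4) (if (let r = (\s.s) in false) then ((let t = 4 in (\a.(\b.false))) (7 - 4)) else (\c.(let d = 5 in c)))) else (let e = ((\f.(if true then true else false)) (\g.((\h.h) 9))) in ((\m.(4 + 1)) (if (if false then e else false) then (\n.n) else (let k = false in (\x1.6))))))
step 6: [if@root] (let e = ((\f.(if true then true else false)) (\g.((\h.h) 9))) in ((\m.(4 + 1)) (if (if false then e else false) then (\n.n) else (let k = false in (\x1.6)))))
step 7: [let@root] ((\m.(4 + 1)) (if (if false then ((\f.(if true then true else false)) (\g.((\h.h) 9))) else false) then (\n.n) else (let k = false in (\x1.6))))
step 8: [beta@root] (4 + 1)
step 9: [delta@root] 5

Answer: delta at root : (4 + 1)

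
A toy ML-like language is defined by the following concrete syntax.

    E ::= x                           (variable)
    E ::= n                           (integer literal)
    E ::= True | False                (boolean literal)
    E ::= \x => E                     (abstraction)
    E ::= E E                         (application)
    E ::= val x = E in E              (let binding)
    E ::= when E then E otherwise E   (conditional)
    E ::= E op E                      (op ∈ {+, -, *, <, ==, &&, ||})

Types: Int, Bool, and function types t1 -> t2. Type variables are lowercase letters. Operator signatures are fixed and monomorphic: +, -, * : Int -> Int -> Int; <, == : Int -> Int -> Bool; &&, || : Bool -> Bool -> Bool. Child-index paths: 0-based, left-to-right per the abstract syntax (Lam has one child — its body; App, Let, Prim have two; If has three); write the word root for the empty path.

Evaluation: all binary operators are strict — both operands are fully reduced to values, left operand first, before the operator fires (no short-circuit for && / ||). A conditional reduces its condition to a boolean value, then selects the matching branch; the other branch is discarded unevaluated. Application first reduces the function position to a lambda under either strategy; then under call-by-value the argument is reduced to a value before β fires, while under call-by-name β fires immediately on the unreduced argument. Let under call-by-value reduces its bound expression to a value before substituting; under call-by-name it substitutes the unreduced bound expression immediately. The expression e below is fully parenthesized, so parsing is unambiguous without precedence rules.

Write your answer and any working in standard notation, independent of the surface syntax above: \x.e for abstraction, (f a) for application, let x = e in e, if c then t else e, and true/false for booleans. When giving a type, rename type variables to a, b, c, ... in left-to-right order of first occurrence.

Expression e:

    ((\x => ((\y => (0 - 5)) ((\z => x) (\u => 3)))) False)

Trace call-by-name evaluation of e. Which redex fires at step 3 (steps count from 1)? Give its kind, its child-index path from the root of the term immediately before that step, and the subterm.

Derivation:
step 0: ((\x.((\y.(0 - 5)) ((\z.x) (\u.3)))) false)
step 1: [beta@root] ((\y.(0 - 5)) ((\z.false) (\u.3)))
step 2: [beta@root] (0 - 5)
step 3: [delta@root] -5

Answer: delta at root : (0 - 5)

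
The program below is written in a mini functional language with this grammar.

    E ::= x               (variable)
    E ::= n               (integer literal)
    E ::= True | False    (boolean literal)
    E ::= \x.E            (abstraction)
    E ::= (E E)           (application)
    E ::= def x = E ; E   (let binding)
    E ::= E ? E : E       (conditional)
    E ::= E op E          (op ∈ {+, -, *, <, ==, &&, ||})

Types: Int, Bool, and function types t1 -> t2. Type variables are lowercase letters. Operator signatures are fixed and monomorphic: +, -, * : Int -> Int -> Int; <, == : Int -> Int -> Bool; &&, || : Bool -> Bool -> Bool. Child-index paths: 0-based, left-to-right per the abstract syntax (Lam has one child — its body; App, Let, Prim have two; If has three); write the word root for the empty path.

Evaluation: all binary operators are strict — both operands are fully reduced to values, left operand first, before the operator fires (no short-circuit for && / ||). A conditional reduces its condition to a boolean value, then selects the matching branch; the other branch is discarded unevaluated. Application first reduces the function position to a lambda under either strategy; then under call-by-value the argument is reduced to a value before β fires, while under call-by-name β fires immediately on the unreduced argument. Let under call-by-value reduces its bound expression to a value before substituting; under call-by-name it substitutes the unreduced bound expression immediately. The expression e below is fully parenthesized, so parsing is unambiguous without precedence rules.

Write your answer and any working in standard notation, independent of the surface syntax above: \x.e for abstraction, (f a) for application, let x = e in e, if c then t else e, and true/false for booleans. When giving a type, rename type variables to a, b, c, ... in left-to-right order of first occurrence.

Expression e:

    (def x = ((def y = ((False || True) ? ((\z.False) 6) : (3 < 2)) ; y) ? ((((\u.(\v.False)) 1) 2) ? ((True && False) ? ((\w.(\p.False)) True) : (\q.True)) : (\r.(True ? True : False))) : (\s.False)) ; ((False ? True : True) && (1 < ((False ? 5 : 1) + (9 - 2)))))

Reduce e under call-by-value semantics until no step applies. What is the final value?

Answer: true

Working:
step 0: (let x = (if (let y = (if (false || true) then ((\z.false) 6) else (3 < 2)) in y) then (if (((\u.(\v.false)) 1) 2) then (if (true && false) then ((\w.(\p.false)) true) else (\q.true)) else (\r.(if true then true else false))) else (\s.false)) in ((if false then true else true) && (1 < ((if false then 5 else 1) + (9 - 2)))))
step 1: [delta@0.0.0.0] (let x = (if (let y = (if true then ((\z.false) 6) else (3 < 2)) in y) then (if (((\u.(\v.false)) 1) 2) then (if (true && false) then ((\w.(\p.false)) true) else (\q.true)) else (\r.(if true then true else false))) else (\s.false)) in ((if false then true else true) && (1 < ((if false then 5 else 1) + (9 - 2)))))
step 2: [if@0.0.0] (let x = (if (let y = ((\z.false) 6) in y) then (if (((\u.(\v.false)) 1) 2) then (if (true && false) then ((\w.(\p.false)) true) else (\q.true)) else (\r.(if true then true else false))) else (\s.false)) in ((if false then true else true) && (1 < ((if false then 5 else 1) + (9 - 2)))))
step 3: [beta@0.0.0] (let x = (if (let y = false in y) then (if (((\u.(\v.false)) 1) 2) then (if (true && false) then ((\w.(\p.false)) true) else (\q.true)) else (\r.(if true then true else false))) else (\s.false)) in ((if false then true else true) && (1 < ((if false then 5 else 1) + (9 - 2)))))
step 4: [let@0.0] (let x = (if false then (if (((\u.(\v.false)) 1) 2) then (if (true && false) then ((\w.(\p.false)) true) else (\q.true)) else (\r.(if true then true else false))) else (\s.false)) in ((if false then true else true) && (1 < ((if false then 5 else 1) + (9 - 2)))))
step 5: [if@0] (let x = (\s.false) in ((if false then true else true) && (1 < ((if false then 5 else 1) + (9 - 2)))))
step 6: [let@root] ((if false then true else true) && (1 < ((if false then 5 else 1) + (9 - 2))))
step 7: [if@0] (true && (1 < ((if false then 5 else 1) + (9 - 2))))
step 8: [if@1.1.0] (true && (1 < (1 + (9 - 2))))
step 9: [delta@1.1.1] (true && (1 < (1 + 7)))
step 10: [delta@1.1] (true && (1 < 8))
step 11: [delta@1] (true && true)
step 12: [delta@root] true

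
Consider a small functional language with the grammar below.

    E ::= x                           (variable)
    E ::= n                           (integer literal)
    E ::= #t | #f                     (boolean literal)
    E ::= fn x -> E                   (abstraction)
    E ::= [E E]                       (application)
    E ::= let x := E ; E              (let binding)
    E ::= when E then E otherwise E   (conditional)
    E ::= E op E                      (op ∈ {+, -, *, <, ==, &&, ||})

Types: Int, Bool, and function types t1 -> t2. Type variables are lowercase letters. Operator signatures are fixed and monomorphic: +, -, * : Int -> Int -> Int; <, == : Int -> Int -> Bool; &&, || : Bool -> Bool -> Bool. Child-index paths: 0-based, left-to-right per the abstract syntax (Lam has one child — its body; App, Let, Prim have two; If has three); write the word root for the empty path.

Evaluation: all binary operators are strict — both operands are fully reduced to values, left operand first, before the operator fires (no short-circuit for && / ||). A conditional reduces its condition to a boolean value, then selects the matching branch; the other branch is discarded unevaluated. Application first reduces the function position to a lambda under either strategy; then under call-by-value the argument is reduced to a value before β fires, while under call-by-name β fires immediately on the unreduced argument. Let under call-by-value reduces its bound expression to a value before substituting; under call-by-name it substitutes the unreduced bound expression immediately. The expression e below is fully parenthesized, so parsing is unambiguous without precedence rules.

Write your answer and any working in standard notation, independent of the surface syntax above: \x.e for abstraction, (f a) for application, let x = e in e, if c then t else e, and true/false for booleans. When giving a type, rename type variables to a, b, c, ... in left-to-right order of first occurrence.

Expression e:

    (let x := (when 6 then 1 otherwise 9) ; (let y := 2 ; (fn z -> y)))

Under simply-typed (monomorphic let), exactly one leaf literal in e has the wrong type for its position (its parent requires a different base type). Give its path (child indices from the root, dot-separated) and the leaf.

Working:
  unify Int ~ Bool
  FAIL: mismatch Int ~ Bool

Answer: 0.0 : 6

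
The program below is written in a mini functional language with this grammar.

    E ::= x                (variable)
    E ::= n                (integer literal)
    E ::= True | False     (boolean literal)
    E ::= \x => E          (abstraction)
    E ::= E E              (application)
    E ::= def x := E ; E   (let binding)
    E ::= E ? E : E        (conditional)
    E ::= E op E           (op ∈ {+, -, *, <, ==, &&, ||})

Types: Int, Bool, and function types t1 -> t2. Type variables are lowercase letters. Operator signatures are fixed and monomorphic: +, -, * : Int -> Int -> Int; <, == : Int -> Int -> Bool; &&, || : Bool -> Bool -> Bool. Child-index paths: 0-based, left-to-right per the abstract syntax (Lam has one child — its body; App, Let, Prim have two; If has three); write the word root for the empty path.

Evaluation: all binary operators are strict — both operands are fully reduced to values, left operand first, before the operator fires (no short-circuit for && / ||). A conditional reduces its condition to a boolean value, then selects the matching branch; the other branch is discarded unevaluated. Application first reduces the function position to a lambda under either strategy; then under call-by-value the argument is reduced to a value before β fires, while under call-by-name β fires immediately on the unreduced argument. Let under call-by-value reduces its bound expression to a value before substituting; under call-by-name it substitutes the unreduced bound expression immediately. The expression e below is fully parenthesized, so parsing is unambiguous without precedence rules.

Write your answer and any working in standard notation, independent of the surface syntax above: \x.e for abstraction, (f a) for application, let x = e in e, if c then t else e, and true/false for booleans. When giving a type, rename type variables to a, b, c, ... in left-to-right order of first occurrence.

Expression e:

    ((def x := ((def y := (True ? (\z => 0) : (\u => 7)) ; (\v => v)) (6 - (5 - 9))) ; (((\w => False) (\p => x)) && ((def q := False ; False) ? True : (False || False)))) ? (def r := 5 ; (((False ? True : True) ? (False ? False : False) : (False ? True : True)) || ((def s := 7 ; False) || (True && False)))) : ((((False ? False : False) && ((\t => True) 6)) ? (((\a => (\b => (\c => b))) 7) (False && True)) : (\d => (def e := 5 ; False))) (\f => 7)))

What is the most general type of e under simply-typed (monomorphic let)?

Trace:
  unify Bool ~ Bool
\z._ : a -> Int
\u._ : b -> Int
  unify a -> Int ~ b -> Int
  unify a ~ b
  unify Int ~ Int
let y : b -> Int
v : c
\v._ : c -> c
  unify Int ~ Int
  unify Int ~ Int
  unify Int ~ Int
  unify Int ~ Int
  unify c -> c ~ Int -> d
  unify c ~ Int
  unify Int ~ d
_ _ : Int
let x : Int
\w._ : e -> Bool
x : Int
\p._ : f -> Int
  unify e -> Bool ~ (f -> Int) -> g
  unify e ~ f -> Int
  unify Bool ~ g
_ _ : Bool
  unify Bool ~ Bool
let q : Bool
  unify Bool ~ Bool
  unify Bool ~ Bool
  unify Bool ~ Bool
  unify Bool ~ Bool
  unify Bool ~ Bool
  unify Bool ~ Bool
let r : Int
  unify Bool ~ Bool
  unify Bool ~ Bool
  unify Bool ~ Bool
  unify Bool ~ Bool
  unify Bool ~ Bool
  unify Bool ~ Bool
  unify Bool ~ Bool
  unify Bool ~ Bool
  unify Bool ~ Bool
let s : Int
  unify Bool ~ Bool
  unify Bool ~ Bool
  unify Bool ~ Bool
  unify Bool ~ Bool
  unify Bool ~ Bool
  unify Bool ~ Bool
  unify Bool ~ Bool
  unify Bool ~ Bool
\t._ : h -> Bool
  unify h -> Bool ~ Int -> i
  unify h ~ Int
  unify Bool ~ i
_ _ : Bool
  unify Bool ~ Bool
  unify Bool ~ Bool
b : k
\c._ : l -> k
\b._ : k -> l -> k
\a._ : j -> k -> l -> k
  unify j -> k -> l -> k ~ Int -> m
  unify j ~ Int
  unify k -> l -> k ~ m
_ _ : k -> l -> k
  unify Bool ~ Bool
  unify Bool ~ Bool
  unify k -> l -> k ~ Bool -> n
  unify k ~ Bool
  unify l -> Bool ~ n
_ _ : l -> Bool
let e : Int
\d._ : o -> Bool
  unify l -> Bool ~ o -> Bool
  unify l ~ o
  unify Bool ~ Bool
\f._ : p -> Int
  unify o -> Bool ~ (p -> Int) -> q
  unify o ~ p -> Int
  unify Bool ~ q
_ _ : Bool
  unify Bool ~ Bool

Answer: Bool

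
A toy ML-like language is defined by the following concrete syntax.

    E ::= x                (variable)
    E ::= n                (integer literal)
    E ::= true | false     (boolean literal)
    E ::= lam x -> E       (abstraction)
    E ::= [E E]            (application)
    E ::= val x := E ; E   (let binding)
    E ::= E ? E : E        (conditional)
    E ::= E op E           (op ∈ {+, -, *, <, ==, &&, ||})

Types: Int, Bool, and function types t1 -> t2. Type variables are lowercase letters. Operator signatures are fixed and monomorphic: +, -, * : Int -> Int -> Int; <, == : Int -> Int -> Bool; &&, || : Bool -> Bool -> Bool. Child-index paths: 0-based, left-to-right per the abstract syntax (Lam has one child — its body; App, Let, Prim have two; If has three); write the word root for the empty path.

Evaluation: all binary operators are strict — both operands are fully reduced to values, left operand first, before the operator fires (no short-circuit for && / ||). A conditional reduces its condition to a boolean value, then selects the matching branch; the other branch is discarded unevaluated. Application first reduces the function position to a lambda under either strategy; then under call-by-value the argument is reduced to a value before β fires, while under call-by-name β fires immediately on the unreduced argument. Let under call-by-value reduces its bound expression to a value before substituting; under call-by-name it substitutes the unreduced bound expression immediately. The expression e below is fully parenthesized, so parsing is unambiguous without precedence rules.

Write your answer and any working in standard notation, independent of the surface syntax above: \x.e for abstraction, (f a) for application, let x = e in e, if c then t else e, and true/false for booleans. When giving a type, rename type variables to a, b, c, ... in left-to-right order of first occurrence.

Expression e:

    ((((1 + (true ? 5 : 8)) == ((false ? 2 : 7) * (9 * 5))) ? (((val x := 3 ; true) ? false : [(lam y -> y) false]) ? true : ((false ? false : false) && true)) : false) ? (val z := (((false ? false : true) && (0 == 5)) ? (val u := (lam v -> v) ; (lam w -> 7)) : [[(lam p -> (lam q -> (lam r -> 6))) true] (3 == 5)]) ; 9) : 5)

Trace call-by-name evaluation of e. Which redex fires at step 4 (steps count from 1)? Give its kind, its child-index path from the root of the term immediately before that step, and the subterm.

Working:
step 0: (if (if ((1 + (if true then 5 else 8)) == ((if false then 2 else 7) * (9 * 5))) then (if (if (let x = 3 in true) then false else ((\y.y) false)) then true else ((if false then false else false) && true)) else false) then (let z = (if ((if false then false else true) && (0 == 5)) then (let u = (\v.v) in (\w.7)) else (((\p.(\q.(\r.6))) true) (3 == 5))) in 9) else 5)
step 1: [if@0.0.0.1] (if (if ((1 + 5) == ((if false then 2 else 7) * (9 * 5))) then (if (if (let x = 3 in true) then false else ((\y.y) false)) then true else ((if false then false else false) && true)) else false) then (let z = (if ((if false then false else true) && (0 == 5)) then (let u = (\v.v) in (\w.7)) else (((\p.(\q.(\r.6))) true) (3 == 5))) in 9) else 5)
step 2: [delta@0.0.0] (if (if (6 == ((if false then 2 else 7) * (9 * 5))) then (if (if (let x = 3 in true) then false else ((\y.y) false)) then true else ((if false then false else false) && true)) else false) then (let z = (if ((if false then false else true) && (0 == 5)) then (let u = (\v.v) in (\w.7)) else (((\p.(\q.(\r.6))) true) (3 == 5))) in 9) else 5)
step 3: [if@0.0.1.0] (if (if (6 == (7 * (9 * 5))) then (if (if (let x = 3 in true) then false else ((\y.y) false)) then true else ((if false then false else false) && true)) else false) then (let z = (if ((if false then false else true) && (0 == 5)) then (let u = (\v.v) in (\w.7)) else (((\p.(\q.(\r.6))) true) (3 == 5))) in 9) else 5)
step 4: [delta@0.0.1.1] (if (if (6 == (7 * 45)) then (if (if (let x = 3 in true) then false else ((\y.y) false)) then true else ((if false then false else false) && true)) else false) then (let z = (if ((if false then false else true) && (0 == 5)) then (let u = (\v.v) in (\w.7)) else (((\p.(\q.(\r.6))) true) (3 == 5))) in 9) else 5)

Answer: delta at 0.0.1.1 : (9 * 5)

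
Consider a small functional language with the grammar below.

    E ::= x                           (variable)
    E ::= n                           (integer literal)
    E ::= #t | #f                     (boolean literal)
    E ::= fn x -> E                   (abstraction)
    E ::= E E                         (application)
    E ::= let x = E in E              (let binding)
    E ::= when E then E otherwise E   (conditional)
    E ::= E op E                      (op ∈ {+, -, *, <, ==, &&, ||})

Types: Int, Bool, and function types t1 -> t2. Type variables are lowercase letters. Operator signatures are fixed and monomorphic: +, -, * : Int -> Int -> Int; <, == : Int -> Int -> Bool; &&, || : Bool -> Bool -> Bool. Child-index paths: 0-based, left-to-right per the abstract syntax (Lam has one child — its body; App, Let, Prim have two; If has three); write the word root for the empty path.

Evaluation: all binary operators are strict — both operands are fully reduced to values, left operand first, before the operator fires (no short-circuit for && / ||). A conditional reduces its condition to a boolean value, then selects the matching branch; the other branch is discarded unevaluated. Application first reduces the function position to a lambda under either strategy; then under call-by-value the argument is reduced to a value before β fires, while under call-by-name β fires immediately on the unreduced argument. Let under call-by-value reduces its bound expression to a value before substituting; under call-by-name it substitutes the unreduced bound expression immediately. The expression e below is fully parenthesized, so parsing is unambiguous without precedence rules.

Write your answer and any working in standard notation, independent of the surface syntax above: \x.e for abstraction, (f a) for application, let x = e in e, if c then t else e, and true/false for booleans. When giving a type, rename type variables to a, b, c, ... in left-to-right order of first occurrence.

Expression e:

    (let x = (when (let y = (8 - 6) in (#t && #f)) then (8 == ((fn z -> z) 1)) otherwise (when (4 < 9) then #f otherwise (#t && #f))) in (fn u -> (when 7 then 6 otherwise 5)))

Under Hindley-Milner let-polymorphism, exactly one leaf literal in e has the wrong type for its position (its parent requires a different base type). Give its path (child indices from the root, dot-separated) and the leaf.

Answer: 1.0.0 : 7

Derivation:
  unify Int ~ Int
  unify Int ~ Int
let y : Int
  unify Bool ~ Bool
  unify Bool ~ Bool
  unify Bool ~ Bool
  unify Int ~ Int
z : a
\z._ : a -> a
  unify a -> a ~ Int -> b
  unify a ~ Int
  unify Int ~ b
_ _ : Int
  unify Int ~ Int
  unify Int ~ Int
  unify Int ~ Int
  unify Bool ~ Bool
  unify Bool ~ Bool
  unify Bool ~ Bool
  unify Bool ~ Bool
  unify Bool ~ Bool
let x : Bool
  unify Int ~ Bool
  FAIL: mismatch Int ~ Bool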